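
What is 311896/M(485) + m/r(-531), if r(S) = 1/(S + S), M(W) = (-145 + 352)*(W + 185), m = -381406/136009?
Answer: 28109622543872/9431544105 ≈ 2980.4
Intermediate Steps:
m = -381406/136009 (m = -381406*1/136009 = -381406/136009 ≈ -2.8043)
M(W) = 38295 + 207*W (M(W) = 207*(185 + W) = 38295 + 207*W)
r(S) = 1/(2*S)
311896/M(485) + m/r(-531) = 311896/(38295 + 207*485) - 381406/(136009*((½)/(-531))) = 311896/(38295 + 100395) - 381406/(136009*((½)*(-1/531))) = 311896/138690 - 381406/(136009*(-1/1062)) = 311896*(1/138690) - 381406/136009*(-1062) = 155948/69345 + 405053172/136009 = 28109622543872/9431544105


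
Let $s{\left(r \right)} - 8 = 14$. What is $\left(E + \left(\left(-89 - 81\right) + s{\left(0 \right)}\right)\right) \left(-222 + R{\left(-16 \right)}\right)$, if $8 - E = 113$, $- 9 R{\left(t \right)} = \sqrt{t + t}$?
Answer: $56166 + \frac{1012 i \sqrt{2}}{9} \approx 56166.0 + 159.02 i$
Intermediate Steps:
$s{\left(r \right)} = 22$ ($s{\left(r \right)} = 8 + 14 = 22$)
$R{\left(t \right)} = - \frac{\sqrt{2} \sqrt{t}}{9}$ ($R{\left(t \right)} = - \frac{\sqrt{t + t}}{9} = - \frac{\sqrt{2 t}}{9} = - \frac{\sqrt{2} \sqrt{t}}{9}$)
$E = -105$ ($E = 8 - 113 = -105$)
$\left(E + \left(\left(-89 - 81\right) + s{\left(0 \right)}\right)\right) \left(-222 + R{\left(-16 \right)}\right) = \left(-105 + \left(\left(-89 - 81\right) + 22\right)\right) \left(-222 - \frac{\sqrt{2} \sqrt{-16}}{9}\right) = \left(-105 + \left(-170 + 22\right)\right) \left(-222 - \frac{\sqrt{2} \cdot 4 i}{9}\right) = \left(-105 - 148\right) \left(-222 - \frac{4 i \sqrt{2}}{9}\right) = - 253 \left(-222 - \frac{4 i \sqrt{2}}{9}\right) = 56166 + \frac{1012 i \sqrt{2}}{9}$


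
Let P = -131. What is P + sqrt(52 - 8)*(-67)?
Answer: -131 - 134*sqrt(11) ≈ -575.43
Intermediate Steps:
P + sqrt(52 - 8)*(-67) = -131 + sqrt(52 - 8)*(-67) = -131 + sqrt(44)*(-67) = -131 + (2*sqrt(11))*(-67) = -131 - 134*sqrt(11)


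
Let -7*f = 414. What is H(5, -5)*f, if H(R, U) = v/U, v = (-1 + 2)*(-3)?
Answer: -1242/35 ≈ -35.486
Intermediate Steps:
f = -414/7 (f = -⅐*414 = -414/7 ≈ -59.143)
v = -3 (v = 1*(-3) = -3)
H(R, U) = -3/U
H(5, -5)*f = -3/(-5)*(-414/7) = -3*(-⅕)*(-414/7) = (⅗)*(-414/7) = -1242/35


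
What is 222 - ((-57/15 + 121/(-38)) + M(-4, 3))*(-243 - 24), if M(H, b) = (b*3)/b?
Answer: -159939/190 ≈ -841.78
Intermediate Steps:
M(H, b) = 3 (M(H, b) = (3*b)/b = 3)
222 - ((-57/15 + 121/(-38)) + M(-4, 3))*(-243 - 24) = 222 - ((-57/15 + 121/(-38)) + 3)*(-243 - 24) = 222 - ((-57*1/15 + 121*(-1/38)) + 3)*(-267) = 222 - ((-19/5 - 121/38) + 3)*(-267) = 222 - (-1327/190 + 3)*(-267) = 222 - (-757)*(-267)/190 = 222 - 1*202119/190 = 222 - 202119/190 = -159939/190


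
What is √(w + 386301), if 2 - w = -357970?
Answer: 3*√82697 ≈ 862.71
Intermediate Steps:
w = 357972 (w = 2 - 1*(-357970) = 2 + 357970 = 357972)
√(w + 386301) = √(357972 + 386301) = √744273 = 3*√82697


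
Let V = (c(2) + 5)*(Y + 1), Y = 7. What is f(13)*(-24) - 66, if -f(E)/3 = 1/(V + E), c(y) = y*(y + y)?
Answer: -850/13 ≈ -65.385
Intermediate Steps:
c(y) = 2*y**2 (c(y) = y*(2*y) = 2*y**2)
V = 104 (V = (2*2**2 + 5)*(7 + 1) = (2*4 + 5)*8 = (8 + 5)*8 = 13*8 = 104)
f(E) = -3/(104 + E)
f(13)*(-24) - 66 = -3/(104 + 13)*(-24) - 66 = -3/117*(-24) - 66 = -3*1/117*(-24) - 66 = -1/39*(-24) - 66 = 8/13 - 66 = -850/13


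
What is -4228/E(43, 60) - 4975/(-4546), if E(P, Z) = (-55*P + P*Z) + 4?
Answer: -18130963/995574 ≈ -18.212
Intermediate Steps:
E(P, Z) = 4 - 55*P + P*Z
-4228/E(43, 60) - 4975/(-4546) = -4228/(4 - 55*43 + 43*60) - 4975/(-4546) = -4228/(4 - 2365 + 2580) - 4975*(-1/4546) = -4228/219 + 4975/4546 = -18130963/995574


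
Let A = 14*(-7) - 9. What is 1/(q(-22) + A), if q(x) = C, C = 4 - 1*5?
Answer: -1/108 ≈ -0.0092593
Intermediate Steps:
C = -1 (C = 4 - 5 = -1)
q(x) = -1
A = -107 (A = -98 - 9 = -107)
1/(q(-22) + A) = 1/(-1 - 107) = 1/(-108) = -1/108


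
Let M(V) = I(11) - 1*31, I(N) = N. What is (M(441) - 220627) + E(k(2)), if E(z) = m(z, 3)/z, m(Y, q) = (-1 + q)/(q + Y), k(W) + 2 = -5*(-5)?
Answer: -65973452/299 ≈ -2.2065e+5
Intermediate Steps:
k(W) = 23 (k(W) = -2 - 5*(-5) = -2 + 25 = 23)
m(Y, q) = (-1 + q)/(Y + q)
E(z) = 2/(z*(3 + z)) (E(z) = ((-1 + 3)/(z + 3))/z = (2/(3 + z))/z = 2/(z*(3 + z)))
M(V) = -20 (M(V) = 11 - 1*31 = 11 - 31 = -20)
(M(441) - 220627) + E(k(2)) = (-20 - 220627) + 2/(23*(3 + 23)) = -220647 + 2*(1/23)/26 = -220647 + 2*(1/23)*(1/26) = -220647 + 1/299 = -65973452/299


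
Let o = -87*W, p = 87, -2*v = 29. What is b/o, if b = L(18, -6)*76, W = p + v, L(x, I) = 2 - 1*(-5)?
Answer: -1064/12615 ≈ -0.084344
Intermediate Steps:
v = -29/2 (v = -½*29 = -29/2 ≈ -14.500)
L(x, I) = 7 (L(x, I) = 2 + 5 = 7)
W = 145/2 (W = 87 - 29/2 = 145/2 ≈ 72.500)
b = 532 (b = 7*76 = 532)
o = -12615/2 (o = -87*145/2 = -12615/2 ≈ -6307.5)
b/o = 532/(-12615/2) = 532*(-2/12615) = -1064/12615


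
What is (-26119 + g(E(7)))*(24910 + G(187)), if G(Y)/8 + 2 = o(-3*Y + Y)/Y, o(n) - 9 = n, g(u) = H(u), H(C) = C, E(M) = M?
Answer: -7145868288/11 ≈ -6.4962e+8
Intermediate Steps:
g(u) = u
o(n) = 9 + n
G(Y) = -16 + 8*(9 - 2*Y)/Y (G(Y) = -16 + 8*((9 + (-3*Y + Y))/Y) = -16 + 8*((9 - 2*Y)/Y) = -16 + 8*(9 - 2*Y)/Y)
(-26119 + g(E(7)))*(24910 + G(187)) = (-26119 + 7)*(24910 + (-32 + 72/187)) = -26112*(24910 + (-32 + 72*(1/187))) = -26112*(24910 + (-32 + 72/187)) = -26112*(24910 - 5912/187) = -26112*4652258/187 = -7145868288/11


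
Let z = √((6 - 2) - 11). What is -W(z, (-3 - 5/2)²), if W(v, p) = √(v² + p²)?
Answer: -√14529/4 ≈ -30.134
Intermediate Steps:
z = I*√7 (z = √(4 - 11) = √(-7) = I*√7 ≈ 2.6458*I)
W(v, p) = √(p² + v²)
-W(z, (-3 - 5/2)²) = -√(((-3 - 5/2)²)² + (I*√7)²) = -√(((-3 - 5/2)²)² - 7) = -√(((-11/2)²)² - 7) = -√((121/4)² - 7) = -√(14641/16 - 7) = -√(14529/16) = -√14529/4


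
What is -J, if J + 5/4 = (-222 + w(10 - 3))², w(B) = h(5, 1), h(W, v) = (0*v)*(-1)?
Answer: -197131/4 ≈ -49283.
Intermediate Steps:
h(W, v) = 0 (h(W, v) = 0*(-1) = 0)
w(B) = 0
J = 197131/4 (J = -5/4 + (-222 + 0)² = -5/4 + (-222)² = -5/4 + 49284 = 197131/4 ≈ 49283.)
-J = -1*197131/4 = -197131/4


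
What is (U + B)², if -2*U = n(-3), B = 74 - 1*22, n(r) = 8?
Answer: 2304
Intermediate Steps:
B = 52 (B = 74 - 22 = 52)
U = -4 (U = -½*8 = -4)
(U + B)² = (-4 + 52)² = 48² = 2304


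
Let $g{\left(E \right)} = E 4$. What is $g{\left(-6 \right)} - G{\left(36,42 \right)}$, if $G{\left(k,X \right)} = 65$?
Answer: $-89$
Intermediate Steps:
$g{\left(E \right)} = 4 E$
$g{\left(-6 \right)} - G{\left(36,42 \right)} = 4 \left(-6\right) - 65 = -24 - 65 = -89$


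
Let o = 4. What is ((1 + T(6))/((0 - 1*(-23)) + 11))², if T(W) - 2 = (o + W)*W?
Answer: 3969/1156 ≈ 3.4334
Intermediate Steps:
T(W) = 2 + W*(4 + W) (T(W) = 2 + (4 + W)*W = 2 + W*(4 + W))
((1 + T(6))/((0 - 1*(-23)) + 11))² = ((1 + (2 + 6² + 4*6))/((0 - 1*(-23)) + 11))² = ((1 + (2 + 36 + 24))/((0 + 23) + 11))² = ((1 + 62)/(23 + 11))² = (63/34)² = 3969/1156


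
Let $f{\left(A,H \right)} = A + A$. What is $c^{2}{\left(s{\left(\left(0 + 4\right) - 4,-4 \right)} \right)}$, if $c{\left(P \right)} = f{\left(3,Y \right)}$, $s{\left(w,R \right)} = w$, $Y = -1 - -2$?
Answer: $36$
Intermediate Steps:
$Y = 1$ ($Y = -1 + 2 = 1$)
$f{\left(A,H \right)} = 2 A$
$c{\left(P \right)} = 6$ ($c{\left(P \right)} = 2 \cdot 3 = 6$)
$c^{2}{\left(s{\left(\left(0 + 4\right) - 4,-4 \right)} \right)} = 6^{2} = 36$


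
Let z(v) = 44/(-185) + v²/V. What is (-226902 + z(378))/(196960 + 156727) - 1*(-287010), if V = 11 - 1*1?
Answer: 3755925250478/13086419 ≈ 2.8701e+5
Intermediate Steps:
V = 10 (V = 11 - 1 = 10)
z(v) = -44/185 + v²/10 (z(v) = 44/(-185) + v²/10 = 44*(-1/185) + v²*(⅒) = -44/185 + v²/10)
(-226902 + z(378))/(196960 + 156727) - 1*(-287010) = (-226902 + (-44/185 + (⅒)*378²))/(196960 + 156727) - 1*(-287010) = (-226902 + (-44/185 + (⅒)*142884))/353687 + 287010 = (-226902 + (-44/185 + 71442/5))*(1/353687) + 287010 = (-226902 + 528662/37)*(1/353687) + 287010 = -7866712/37*1/353687 + 287010 = -7866712/13086419 + 287010 = 3755925250478/13086419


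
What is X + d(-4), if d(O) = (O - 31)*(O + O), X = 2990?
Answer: 3270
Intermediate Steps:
d(O) = 2*O*(-31 + O) (d(O) = (-31 + O)*(2*O) = 2*O*(-31 + O))
X + d(-4) = 2990 + 2*(-4)*(-31 - 4) = 2990 + 2*(-4)*(-35) = 2990 + 280 = 3270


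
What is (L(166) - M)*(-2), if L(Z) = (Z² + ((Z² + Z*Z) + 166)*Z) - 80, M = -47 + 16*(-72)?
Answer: -18409646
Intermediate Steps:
M = -1199 (M = -47 - 1152 = -1199)
L(Z) = -80 + Z² + Z*(166 + 2*Z²) (L(Z) = (Z² + ((Z² + Z²) + 166)*Z) - 80 = (Z² + (2*Z² + 166)*Z) - 80 = (Z² + (166 + 2*Z²)*Z) - 80 = (Z² + Z*(166 + 2*Z²)) - 80 = -80 + Z² + Z*(166 + 2*Z²))
(L(166) - M)*(-2) = ((-80 + 166² + 2*166³ + 166*166) - 1*(-1199))*(-2) = ((-80 + 27556 + 2*4574296 + 27556) + 1199)*(-2) = ((-80 + 27556 + 9148592 + 27556) + 1199)*(-2) = (9203624 + 1199)*(-2) = 9204823*(-2) = -18409646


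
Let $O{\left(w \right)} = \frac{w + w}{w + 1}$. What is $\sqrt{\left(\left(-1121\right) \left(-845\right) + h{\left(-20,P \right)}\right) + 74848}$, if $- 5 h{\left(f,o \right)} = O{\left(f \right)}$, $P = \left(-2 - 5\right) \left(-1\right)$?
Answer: $\frac{3 \sqrt{40997269}}{19} \approx 1011.0$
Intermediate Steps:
$P = 7$ ($P = \left(-7\right) \left(-1\right) = 7$)
$O{\left(w \right)} = \frac{2 w}{1 + w}$
$h{\left(f,o \right)} = - \frac{2 f}{5 \left(1 + f\right)}$ ($h{\left(f,o \right)} = - \frac{2 f \frac{1}{1 + f}}{5} = - \frac{2 f}{5 \left(1 + f\right)}$)
$\sqrt{\left(\left(-1121\right) \left(-845\right) + h{\left(-20,P \right)}\right) + 74848} = \sqrt{\left(\left(-1121\right) \left(-845\right) - - \frac{40}{5 + 5 \left(-20\right)}\right) + 74848} = \sqrt{\left(947245 - - \frac{40}{5 - 100}\right) + 74848} = \sqrt{\left(947245 - - \frac{40}{-95}\right) + 74848} = \sqrt{\left(947245 - \left(-40\right) \left(- \frac{1}{95}\right)\right) + 74848} = \sqrt{\left(947245 - \frac{8}{19}\right) + 74848} = \sqrt{\frac{17997647}{19} + 74848} = \sqrt{\frac{19419759}{19}} = \frac{3 \sqrt{40997269}}{19}$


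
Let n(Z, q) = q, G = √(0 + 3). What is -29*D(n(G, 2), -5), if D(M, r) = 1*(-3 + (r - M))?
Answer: 290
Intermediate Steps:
G = √3 ≈ 1.7320
D(M, r) = -3 + r - M (D(M, r) = 1*(-3 + r - M) = -3 + r - M)
-29*D(n(G, 2), -5) = -29*(-3 - 5 - 1*2) = -29*(-3 - 5 - 2) = -29*(-10) = 290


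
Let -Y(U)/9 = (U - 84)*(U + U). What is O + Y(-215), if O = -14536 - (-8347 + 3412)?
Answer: -1166731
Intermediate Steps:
O = -9601 (O = -14536 - 1*(-4935) = -14536 + 4935 = -9601)
Y(U) = -18*U*(-84 + U) (Y(U) = -9*(U - 84)*(U + U) = -9*(-84 + U)*2*U = -18*U*(-84 + U))
O + Y(-215) = -9601 + 18*(-215)*(84 - 1*(-215)) = -9601 + 18*(-215)*(84 + 215) = -9601 + 18*(-215)*299 = -9601 - 1157130 = -1166731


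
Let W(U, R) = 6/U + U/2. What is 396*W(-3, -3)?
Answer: -1386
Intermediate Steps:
W(U, R) = U/2 + 6/U (W(U, R) = 6/U + U*(½) = 6/U + U/2 = U/2 + 6/U)
396*W(-3, -3) = 396*((½)*(-3) + 6/(-3)) = 396*(-3/2 + 6*(-⅓)) = 396*(-3/2 - 2) = 396*(-7/2) = -1386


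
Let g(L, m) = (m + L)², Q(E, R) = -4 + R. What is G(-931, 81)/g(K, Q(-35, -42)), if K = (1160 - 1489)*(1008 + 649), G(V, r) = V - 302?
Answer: -137/33026883289 ≈ -4.1481e-9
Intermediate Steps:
G(V, r) = -302 + V
K = -545153 (K = -329*1657 = -545153)
g(L, m) = (L + m)²
G(-931, 81)/g(K, Q(-35, -42)) = (-302 - 931)/((-545153 + (-4 - 42))²) = -1233/(-545153 - 46)² = -1233/((-545199)²) = -1233/297241949601 = -1233*1/297241949601 = -137/33026883289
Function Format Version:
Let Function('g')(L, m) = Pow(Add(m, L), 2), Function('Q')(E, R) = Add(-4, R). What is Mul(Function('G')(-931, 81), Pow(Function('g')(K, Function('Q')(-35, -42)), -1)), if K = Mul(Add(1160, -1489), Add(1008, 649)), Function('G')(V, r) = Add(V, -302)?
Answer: Rational(-137, 33026883289) ≈ -4.1481e-9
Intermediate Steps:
Function('G')(V, r) = Add(-302, V)
K = -545153 (K = Mul(-329, 1657) = -545153)
Function('g')(L, m) = Pow(Add(L, m), 2)
Mul(Function('G')(-931, 81), Pow(Function('g')(K, Function('Q')(-35, -42)), -1)) = Mul(Add(-302, -931), Pow(Pow(Add(-545153, Add(-4, -42)), 2), -1)) = Mul(-1233, Pow(Pow(Add(-545153, -46), 2), -1)) = Mul(-1233, Pow(Pow(-545199, 2), -1)) = Mul(-1233, Pow(297241949601, -1)) = Mul(-1233, Rational(1, 297241949601)) = Rational(-137, 33026883289)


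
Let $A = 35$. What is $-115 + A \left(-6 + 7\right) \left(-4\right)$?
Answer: $-255$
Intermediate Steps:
$-115 + A \left(-6 + 7\right) \left(-4\right) = -115 + 35 \left(-6 + 7\right) \left(-4\right) = -115 + 35 \cdot 1 \left(-4\right) = -115 + 35 \left(-4\right) = -115 - 140 = -255$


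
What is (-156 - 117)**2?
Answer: 74529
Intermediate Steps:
(-156 - 117)**2 = (-273)**2 = 74529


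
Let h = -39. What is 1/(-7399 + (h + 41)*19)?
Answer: -1/7361 ≈ -0.00013585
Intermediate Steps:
1/(-7399 + (h + 41)*19) = 1/(-7399 + (-39 + 41)*19) = 1/(-7399 + 2*19) = 1/(-7399 + 38) = 1/(-7361) = -1/7361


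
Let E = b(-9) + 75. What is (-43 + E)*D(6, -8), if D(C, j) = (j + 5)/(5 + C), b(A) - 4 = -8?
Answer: -84/11 ≈ -7.6364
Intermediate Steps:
b(A) = -4 (b(A) = 4 - 8 = -4)
D(C, j) = (5 + j)/(5 + C)
E = 71 (E = -4 + 75 = 71)
(-43 + E)*D(6, -8) = (-43 + 71)*((5 - 8)/(5 + 6)) = 28*(-3/11) = -84/11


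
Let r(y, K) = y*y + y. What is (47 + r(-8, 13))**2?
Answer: 10609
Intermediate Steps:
r(y, K) = y + y**2 (r(y, K) = y**2 + y = y + y**2)
(47 + r(-8, 13))**2 = (47 - 8*(1 - 8))**2 = (47 - 8*(-7))**2 = (47 + 56)**2 = 103**2 = 10609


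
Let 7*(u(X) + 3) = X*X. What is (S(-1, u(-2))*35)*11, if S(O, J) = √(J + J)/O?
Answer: -55*I*√238 ≈ -848.5*I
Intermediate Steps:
u(X) = -3 + X²/7 (u(X) = -3 + (X*X)/7 = -3 + X²/7)
S(O, J) = √2*√J/O (S(O, J) = √(2*J)/O = (√2*√J)/O = √2*√J/O)
(S(-1, u(-2))*35)*11 = ((√2*√(-3 + (⅐)*(-2)²)/(-1))*35)*11 = ((√2*√(-3 + (⅐)*4)*(-1))*35)*11 = ((√2*√(-3 + 4/7)*(-1))*35)*11 = ((√2*√(-17/7)*(-1))*35)*11 = ((√2*(I*√119/7)*(-1))*35)*11 = (-I*√238/7*35)*11 = -5*I*√238*11 = -55*I*√238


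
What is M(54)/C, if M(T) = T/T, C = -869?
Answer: -1/869 ≈ -0.0011507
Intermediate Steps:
M(T) = 1
M(54)/C = 1/(-869) = 1*(-1/869) = -1/869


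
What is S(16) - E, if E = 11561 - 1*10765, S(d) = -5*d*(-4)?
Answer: -476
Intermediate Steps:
S(d) = 20*d
E = 796 (E = 11561 - 10765 = 796)
S(16) - E = 20*16 - 1*796 = 320 - 796 = -476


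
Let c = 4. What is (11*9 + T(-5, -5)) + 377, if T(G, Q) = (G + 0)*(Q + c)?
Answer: 481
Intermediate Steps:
T(G, Q) = G*(4 + Q) (T(G, Q) = (G + 0)*(Q + 4) = G*(4 + Q))
(11*9 + T(-5, -5)) + 377 = (11*9 - 5*(4 - 5)) + 377 = (99 - 5*(-1)) + 377 = (99 + 5) + 377 = 104 + 377 = 481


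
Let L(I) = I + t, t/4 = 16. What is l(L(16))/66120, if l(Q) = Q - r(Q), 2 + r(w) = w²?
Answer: -1053/11020 ≈ -0.095554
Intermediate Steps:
t = 64 (t = 4*16 = 64)
L(I) = 64 + I (L(I) = I + 64 = 64 + I)
r(w) = -2 + w²
l(Q) = 2 + Q - Q² (l(Q) = Q - (-2 + Q²) = Q + (2 - Q²) = 2 + Q - Q²)
l(L(16))/66120 = (2 + (64 + 16) - (64 + 16)²)/66120 = (2 + 80 - 1*80²)*(1/66120) = (2 + 80 - 1*6400)*(1/66120) = (2 + 80 - 6400)*(1/66120) = -6318*1/66120 = -1053/11020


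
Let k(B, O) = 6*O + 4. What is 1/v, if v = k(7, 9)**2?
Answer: 1/3364 ≈ 0.00029727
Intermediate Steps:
k(B, O) = 4 + 6*O
v = 3364 (v = (4 + 6*9)**2 = (4 + 54)**2 = 58**2 = 3364)
1/v = 1/3364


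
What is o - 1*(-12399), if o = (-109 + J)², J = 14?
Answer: 21424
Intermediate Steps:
o = 9025 (o = (-109 + 14)² = (-95)² = 9025)
o - 1*(-12399) = 9025 - 1*(-12399) = 9025 + 12399 = 21424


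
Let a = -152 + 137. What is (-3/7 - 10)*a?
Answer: 1095/7 ≈ 156.43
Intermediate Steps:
a = -15
(-3/7 - 10)*a = (-3/7 - 10)*(-15) = -73/7*(-15) = 1095/7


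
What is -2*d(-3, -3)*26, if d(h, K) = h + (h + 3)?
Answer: 156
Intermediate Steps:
d(h, K) = 3 + 2*h (d(h, K) = h + (3 + h) = 3 + 2*h)
-2*d(-3, -3)*26 = -2*(3 + 2*(-3))*26 = -2*(3 - 6)*26 = -2*(-3)*26 = 6*26 = 156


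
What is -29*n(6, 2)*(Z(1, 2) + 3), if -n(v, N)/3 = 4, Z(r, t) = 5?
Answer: 2784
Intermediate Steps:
n(v, N) = -12 (n(v, N) = -3*4 = -12)
-29*n(6, 2)*(Z(1, 2) + 3) = -(-348)*(5 + 3) = -(-348)*8 = -29*(-96) = 2784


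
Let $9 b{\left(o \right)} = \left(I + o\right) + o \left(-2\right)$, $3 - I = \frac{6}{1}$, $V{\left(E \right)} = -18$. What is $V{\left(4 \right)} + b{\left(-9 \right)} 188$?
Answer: $\frac{322}{3} \approx 107.33$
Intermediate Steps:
$I = -3$ ($I = 3 - \frac{6}{1} = 3 - 6 \cdot 1 = 3 - 6 = -3$)
$b{\left(o \right)} = - \frac{1}{3} - \frac{o}{9}$ ($b{\left(o \right)} = \frac{\left(-3 + o\right) + o \left(-2\right)}{9} = \frac{\left(-3 + o\right) - 2 o}{9} = \frac{-3 - o}{9} = - \frac{1}{3} - \frac{o}{9}$)
$V{\left(4 \right)} + b{\left(-9 \right)} 188 = -18 + \left(- \frac{1}{3} - -1\right) 188 = -18 + \left(- \frac{1}{3} + 1\right) 188 = -18 + \frac{2}{3} \cdot 188 = -18 + \frac{376}{3} = \frac{322}{3}$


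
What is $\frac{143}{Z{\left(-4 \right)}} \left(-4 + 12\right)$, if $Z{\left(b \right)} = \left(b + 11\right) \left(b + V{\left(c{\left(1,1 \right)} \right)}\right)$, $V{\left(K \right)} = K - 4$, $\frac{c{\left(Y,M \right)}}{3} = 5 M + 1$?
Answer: $\frac{572}{35} \approx 16.343$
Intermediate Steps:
$c{\left(Y,M \right)} = 3 + 15 M$ ($c{\left(Y,M \right)} = 3 \left(5 M + 1\right) = 3 \left(1 + 5 M\right) = 3 + 15 M$)
$V{\left(K \right)} = -4 + K$
$Z{\left(b \right)} = \left(11 + b\right) \left(14 + b\right)$ ($Z{\left(b \right)} = \left(b + 11\right) \left(b + \left(-4 + \left(3 + 15 \cdot 1\right)\right)\right) = \left(11 + b\right) \left(b + \left(-4 + \left(3 + 15\right)\right)\right) = \left(11 + b\right) \left(b + \left(-4 + 18\right)\right) = \left(11 + b\right) \left(b + 14\right) = \left(11 + b\right) \left(14 + b\right)$)
$\frac{143}{Z{\left(-4 \right)}} \left(-4 + 12\right) = \frac{143}{154 + \left(-4\right)^{2} + 25 \left(-4\right)} \left(-4 + 12\right) = \frac{143}{154 + 16 - 100} \cdot 8 = \frac{143}{70} \cdot 8 = \frac{572}{35}$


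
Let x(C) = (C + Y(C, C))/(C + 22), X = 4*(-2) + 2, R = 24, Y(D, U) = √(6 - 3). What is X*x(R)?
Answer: -72/23 - 3*√3/23 ≈ -3.3564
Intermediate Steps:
Y(D, U) = √3
X = -6 (X = -8 + 2 = -6)
x(C) = (C + √3)/(22 + C) (x(C) = (C + √3)/(C + 22) = (C + √3)/(22 + C))
X*x(R) = -6*(24 + √3)/(22 + 24) = -6*(24 + √3)/46 = -3*(24 + √3)/23 = -6*(12/23 + √3/46) = -72/23 - 3*√3/23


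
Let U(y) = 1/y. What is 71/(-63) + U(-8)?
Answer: -631/504 ≈ -1.2520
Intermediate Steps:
71/(-63) + U(-8) = 71/(-63) + 1/(-8) = 71*(-1/63) - 1/8 = -71/63 - 1/8 = -631/504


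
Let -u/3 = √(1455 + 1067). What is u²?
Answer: 22698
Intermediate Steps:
u = -3*√2522 (u = -3*√(1455 + 1067) = -3*√2522 ≈ -150.66)
u² = (-3*√2522)² = 22698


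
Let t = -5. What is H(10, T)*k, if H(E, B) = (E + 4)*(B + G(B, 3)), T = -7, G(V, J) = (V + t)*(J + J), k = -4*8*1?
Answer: 35392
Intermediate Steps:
k = -32 (k = -32*1 = -32)
G(V, J) = 2*J*(-5 + V) (G(V, J) = (V - 5)*(J + J) = (-5 + V)*(2*J) = 2*J*(-5 + V))
H(E, B) = (-30 + 7*B)*(4 + E) (H(E, B) = (E + 4)*(B + 2*3*(-5 + B)) = (4 + E)*(B + (-30 + 6*B)) = (4 + E)*(-30 + 7*B) = (-30 + 7*B)*(4 + E))
H(10, T)*k = (-120 - 30*10 + 28*(-7) + 7*(-7)*10)*(-32) = (-120 - 300 - 196 - 490)*(-32) = -1106*(-32) = 35392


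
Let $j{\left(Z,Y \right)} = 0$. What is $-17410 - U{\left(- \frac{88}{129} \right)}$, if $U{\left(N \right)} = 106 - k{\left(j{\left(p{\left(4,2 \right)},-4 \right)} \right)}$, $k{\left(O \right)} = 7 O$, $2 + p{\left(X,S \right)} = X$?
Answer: $-17516$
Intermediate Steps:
$p{\left(X,S \right)} = -2 + X$
$U{\left(N \right)} = 106$ ($U{\left(N \right)} = 106 - 7 \cdot 0 = 106 - 0 = 106 + 0 = 106$)
$-17410 - U{\left(- \frac{88}{129} \right)} = -17410 - 106 = -17516$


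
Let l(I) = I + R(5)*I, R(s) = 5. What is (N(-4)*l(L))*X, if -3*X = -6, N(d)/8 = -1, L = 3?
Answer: -288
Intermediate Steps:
N(d) = -8 (N(d) = 8*(-1) = -8)
X = 2 (X = -⅓*(-6) = 2)
l(I) = 6*I (l(I) = I + 5*I = 6*I)
(N(-4)*l(L))*X = -48*3*2 = -8*18*2 = -144*2 = -288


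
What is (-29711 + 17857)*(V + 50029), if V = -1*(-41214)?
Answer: -1081594522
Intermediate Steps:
V = 41214
(-29711 + 17857)*(V + 50029) = (-29711 + 17857)*(41214 + 50029) = -11854*91243 = -1081594522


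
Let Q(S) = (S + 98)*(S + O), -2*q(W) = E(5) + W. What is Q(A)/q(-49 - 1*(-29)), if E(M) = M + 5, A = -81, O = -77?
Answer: -2686/5 ≈ -537.20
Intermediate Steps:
E(M) = 5 + M
q(W) = -5 - W/2 (q(W) = -((5 + 5) + W)/2 = -(10 + W)/2 = -5 - W/2)
Q(S) = (-77 + S)*(98 + S) (Q(S) = (S + 98)*(S - 77) = (98 + S)*(-77 + S) = (-77 + S)*(98 + S))
Q(A)/q(-49 - 1*(-29)) = (-7546 + (-81)² + 21*(-81))/(-5 - (-49 - 1*(-29))/2) = (-7546 + 6561 - 1701)/(-5 - (-49 + 29)/2) = -2686/(-5 - ½*(-20)) = -2686/(-5 + 10) = -2686/5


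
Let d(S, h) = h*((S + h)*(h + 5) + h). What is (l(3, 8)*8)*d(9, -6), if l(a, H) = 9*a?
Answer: 11664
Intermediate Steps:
d(S, h) = h*(h + (5 + h)*(S + h)) (d(S, h) = h*((S + h)*(5 + h) + h) = h*((5 + h)*(S + h) + h) = h*(h + (5 + h)*(S + h)))
(l(3, 8)*8)*d(9, -6) = ((9*3)*8)*(-6*((-6)² + 5*9 + 6*(-6) + 9*(-6))) = (27*8)*(-6*(36 + 45 - 36 - 54)) = 216*(-6*(-9)) = 216*54 = 11664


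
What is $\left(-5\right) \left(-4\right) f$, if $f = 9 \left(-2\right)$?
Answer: $-360$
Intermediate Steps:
$f = -18$
$\left(-5\right) \left(-4\right) f = \left(-5\right) \left(-4\right) \left(-18\right) = 20 \left(-18\right) = -360$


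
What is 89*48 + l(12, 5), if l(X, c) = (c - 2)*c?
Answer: 4287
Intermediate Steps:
l(X, c) = c*(-2 + c) (l(X, c) = (-2 + c)*c = c*(-2 + c))
89*48 + l(12, 5) = 89*48 + 5*(-2 + 5) = 4272 + 5*3 = 4272 + 15 = 4287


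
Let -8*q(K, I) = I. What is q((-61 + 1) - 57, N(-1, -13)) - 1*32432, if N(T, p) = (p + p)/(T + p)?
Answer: -1816205/56 ≈ -32432.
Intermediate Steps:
N(T, p) = 2*p/(T + p) (N(T, p) = (2*p)/(T + p) = 2*p/(T + p))
q(K, I) = -I/8
q((-61 + 1) - 57, N(-1, -13)) - 1*32432 = -(-13)/(4*(-1 - 13)) - 1*32432 = -(-13)/(4*(-14)) - 32432 = -(-13)*(-1)/(4*14) - 32432 = -1/8*13/7 - 32432 = -13/56 - 32432 = -1816205/56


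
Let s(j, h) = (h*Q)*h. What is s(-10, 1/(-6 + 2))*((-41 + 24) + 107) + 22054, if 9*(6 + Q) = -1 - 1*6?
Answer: 176127/8 ≈ 22016.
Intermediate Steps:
Q = -61/9 (Q = -6 + (-1 - 1*6)/9 = -6 + (-1 - 6)/9 = -6 + (⅑)*(-7) = -6 - 7/9 = -61/9 ≈ -6.7778)
s(j, h) = -61*h²/9 (s(j, h) = (h*(-61/9))*h = (-61*h/9)*h = -61*h²/9)
s(-10, 1/(-6 + 2))*((-41 + 24) + 107) + 22054 = (-61/(9*(-6 + 2)²))*((-41 + 24) + 107) + 22054 = (-61*(1/(-4))²/9)*(-17 + 107) + 22054 = -61*(-¼)²/9*90 + 22054 = -61/9*1/16*90 + 22054 = -61/144*90 + 22054 = -305/8 + 22054 = 176127/8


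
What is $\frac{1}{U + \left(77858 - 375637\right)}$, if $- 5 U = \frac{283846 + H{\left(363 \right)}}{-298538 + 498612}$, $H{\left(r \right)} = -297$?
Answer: $- \frac{142910}{42555637397} \approx -3.3582 \cdot 10^{-6}$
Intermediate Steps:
$U = - \frac{40507}{142910}$ ($U = - \frac{\left(283846 - 297\right) \frac{1}{-298538 + 498612}}{5} = - \frac{283549 \cdot \frac{1}{200074}}{5} = \left(- \frac{1}{5}\right) \frac{40507}{28582} = - \frac{40507}{142910} \approx -0.28344$)
$\frac{1}{U + \left(77858 - 375637\right)} = \frac{1}{- \frac{40507}{142910} + \left(77858 - 375637\right)} = \frac{1}{- \frac{40507}{142910} - 297779} = \frac{1}{- \frac{42555637397}{142910}} = - \frac{142910}{42555637397}$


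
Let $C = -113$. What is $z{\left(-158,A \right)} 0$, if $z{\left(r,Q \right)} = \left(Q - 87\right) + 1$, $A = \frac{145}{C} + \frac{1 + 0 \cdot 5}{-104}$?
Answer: $0$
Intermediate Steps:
$A = - \frac{15193}{11752}$ ($A = \frac{145}{-113} + \frac{1 + 0 \cdot 5}{-104} = 145 \left(- \frac{1}{113}\right) + \left(1 + 0\right) \left(- \frac{1}{104}\right) = - \frac{145}{113} + 1 \left(- \frac{1}{104}\right) = - \frac{145}{113} - \frac{1}{104} = - \frac{15193}{11752} \approx -1.2928$)
$z{\left(r,Q \right)} = -86 + Q$ ($z{\left(r,Q \right)} = \left(-87 + Q\right) + 1 = -86 + Q$)
$z{\left(-158,A \right)} 0 = \left(-86 - \frac{15193}{11752}\right) 0 = \left(- \frac{1025865}{11752}\right) 0 = 0$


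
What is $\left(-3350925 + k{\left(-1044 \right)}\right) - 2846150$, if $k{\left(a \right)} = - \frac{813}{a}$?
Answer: $- \frac{2156581829}{348} \approx -6.1971 \cdot 10^{6}$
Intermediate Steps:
$\left(-3350925 + k{\left(-1044 \right)}\right) - 2846150 = \left(-3350925 - \frac{813}{-1044}\right) - 2846150 = \left(-3350925 - - \frac{271}{348}\right) - 2846150 = \left(-3350925 + \frac{271}{348}\right) - 2846150 = - \frac{1166121629}{348} - 2846150 = - \frac{2156581829}{348}$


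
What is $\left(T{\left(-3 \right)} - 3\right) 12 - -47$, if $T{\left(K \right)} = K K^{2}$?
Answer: $-313$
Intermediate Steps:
$T{\left(K \right)} = K^{3}$
$\left(T{\left(-3 \right)} - 3\right) 12 - -47 = \left(\left(-3\right)^{3} - 3\right) 12 - -47 = \left(-27 - 3\right) 12 + 47 = \left(-30\right) 12 + 47 = -360 + 47 = -313$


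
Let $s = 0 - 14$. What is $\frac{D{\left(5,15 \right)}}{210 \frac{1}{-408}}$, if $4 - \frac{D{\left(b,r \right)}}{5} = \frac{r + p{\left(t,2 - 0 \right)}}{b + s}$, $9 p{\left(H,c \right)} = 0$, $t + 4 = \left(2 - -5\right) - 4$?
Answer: $- \frac{1156}{21} \approx -55.048$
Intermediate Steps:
$t = -1$ ($t = -4 + \left(\left(2 - -5\right) - 4\right) = -4 + \left(\left(2 + 5\right) - 4\right) = -4 + \left(7 - 4\right) = -4 + 3 = -1$)
$p{\left(H,c \right)} = 0$ ($p{\left(H,c \right)} = \frac{1}{9} \cdot 0 = 0$)
$s = -14$ ($s = 0 - 14 = -14$)
$D{\left(b,r \right)} = 20 - \frac{5 r}{-14 + b}$ ($D{\left(b,r \right)} = 20 - 5 \frac{r + 0}{b - 14} = 20 - 5 \frac{r}{-14 + b} = 20 - \frac{5 r}{-14 + b}$)
$\frac{D{\left(5,15 \right)}}{210 \frac{1}{-408}} = \frac{5 \frac{1}{-14 + 5} \left(-56 - 15 + 4 \cdot 5\right)}{210 \frac{1}{-408}} = \frac{5 \frac{1}{-9} \left(-56 - 15 + 20\right)}{210 \left(- \frac{1}{408}\right)} = \frac{5 \left(- \frac{1}{9}\right) \left(-51\right)}{- \frac{35}{68}} = \frac{85}{3} \left(- \frac{68}{35}\right) = - \frac{1156}{21}$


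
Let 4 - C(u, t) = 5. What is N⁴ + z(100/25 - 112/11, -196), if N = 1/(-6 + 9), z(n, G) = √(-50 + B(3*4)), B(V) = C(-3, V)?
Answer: 1/81 + I*√51 ≈ 0.012346 + 7.1414*I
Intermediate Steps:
C(u, t) = -1 (C(u, t) = 4 - 1*5 = 4 - 5 = -1)
B(V) = -1
z(n, G) = I*√51 (z(n, G) = √(-50 - 1) = √(-51) = I*√51)
N = ⅓ (N = 1/3 = ⅓ ≈ 0.33333)
N⁴ + z(100/25 - 112/11, -196) = (⅓)⁴ + I*√51 = 1/81 + I*√51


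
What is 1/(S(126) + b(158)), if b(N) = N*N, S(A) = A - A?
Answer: 1/24964 ≈ 4.0058e-5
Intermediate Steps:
S(A) = 0
b(N) = N²
1/(S(126) + b(158)) = 1/(0 + 158²) = 1/(0 + 24964) = 1/24964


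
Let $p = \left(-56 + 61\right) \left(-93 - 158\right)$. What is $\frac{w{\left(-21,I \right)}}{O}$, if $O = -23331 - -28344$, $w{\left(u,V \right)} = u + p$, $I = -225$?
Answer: $- \frac{1276}{5013} \approx -0.25454$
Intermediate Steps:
$p = -1255$ ($p = 5 \left(-251\right) = -1255$)
$w{\left(u,V \right)} = -1255 + u$ ($w{\left(u,V \right)} = u - 1255 = -1255 + u$)
$O = 5013$ ($O = -23331 + 28344 = 5013$)
$\frac{w{\left(-21,I \right)}}{O} = \frac{-1255 - 21}{5013} = \left(-1276\right) \frac{1}{5013} = - \frac{1276}{5013}$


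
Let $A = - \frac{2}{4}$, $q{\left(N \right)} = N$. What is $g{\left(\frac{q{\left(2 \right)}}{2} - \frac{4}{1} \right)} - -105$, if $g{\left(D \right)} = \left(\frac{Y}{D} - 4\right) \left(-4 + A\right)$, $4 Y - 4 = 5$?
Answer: $\frac{1011}{8} \approx 126.38$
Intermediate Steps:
$Y = \frac{9}{4}$ ($Y = 1 + \frac{1}{4} \cdot 5 = 1 + \frac{5}{4} = \frac{9}{4} \approx 2.25$)
$A = - \frac{1}{2}$ ($A = \left(-2\right) \frac{1}{4} = - \frac{1}{2} \approx -0.5$)
$g{\left(D \right)} = 18 - \frac{81}{8 D}$ ($g{\left(D \right)} = \left(\frac{9}{4 D} - 4\right) \left(-4 - \frac{1}{2}\right) = \left(-4 + \frac{9}{4 D}\right) \left(- \frac{9}{2}\right) = 18 - \frac{81}{8 D}$)
$g{\left(\frac{q{\left(2 \right)}}{2} - \frac{4}{1} \right)} - -105 = \left(18 - \frac{81}{8 \left(\frac{2}{2} - \frac{4}{1}\right)}\right) - -105 = \left(18 - \frac{81}{8 \left(2 \cdot \frac{1}{2} - 4\right)}\right) + 105 = \left(18 - \frac{81}{8 \left(1 - 4\right)}\right) + 105 = \left(18 - \frac{81}{8 \left(-3\right)}\right) + 105 = \left(18 - - \frac{27}{8}\right) + 105 = \left(18 + \frac{27}{8}\right) + 105 = \frac{171}{8} + 105 = \frac{1011}{8}$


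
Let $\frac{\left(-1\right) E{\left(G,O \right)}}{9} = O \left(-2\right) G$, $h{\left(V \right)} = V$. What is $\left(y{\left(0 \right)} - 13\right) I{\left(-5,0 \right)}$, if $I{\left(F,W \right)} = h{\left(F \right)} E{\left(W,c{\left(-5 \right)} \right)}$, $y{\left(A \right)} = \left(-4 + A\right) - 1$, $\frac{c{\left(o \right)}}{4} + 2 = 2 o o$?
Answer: $0$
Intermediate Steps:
$c{\left(o \right)} = -8 + 8 o^{2}$ ($c{\left(o \right)} = -8 + 4 \cdot 2 o o = -8 + 4 \cdot 2 o^{2} = -8 + 8 o^{2}$)
$y{\left(A \right)} = -5 + A$
$E{\left(G,O \right)} = 18 G O$ ($E{\left(G,O \right)} = - 9 O \left(-2\right) G = - 9 - 2 O G = - 9 \left(- 2 G O\right) = 18 G O$)
$I{\left(F,W \right)} = 3456 F W$ ($I{\left(F,W \right)} = F 18 W \left(-8 + 8 \left(-5\right)^{2}\right) = F 18 W \left(-8 + 8 \cdot 25\right) = F 18 W \left(-8 + 200\right) = F 18 W 192 = F 3456 W = 3456 F W$)
$\left(y{\left(0 \right)} - 13\right) I{\left(-5,0 \right)} = \left(\left(-5 + 0\right) - 13\right) 3456 \left(-5\right) 0 = \left(-5 - 13\right) 0 = \left(-18\right) 0 = 0$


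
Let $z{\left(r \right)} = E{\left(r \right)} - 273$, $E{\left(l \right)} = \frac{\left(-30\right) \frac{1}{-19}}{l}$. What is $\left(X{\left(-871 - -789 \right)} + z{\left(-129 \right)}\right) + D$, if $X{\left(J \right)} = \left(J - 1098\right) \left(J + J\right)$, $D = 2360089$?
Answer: $\frac{2086075502}{817} \approx 2.5533 \cdot 10^{6}$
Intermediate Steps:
$E{\left(l \right)} = \frac{30}{19 l}$ ($E{\left(l \right)} = \frac{\left(-30\right) \left(- \frac{1}{19}\right)}{l} = \frac{30}{19 l}$)
$X{\left(J \right)} = 2 J \left(-1098 + J\right)$ ($X{\left(J \right)} = \left(-1098 + J\right) 2 J = 2 J \left(-1098 + J\right)$)
$z{\left(r \right)} = -273 + \frac{30}{19 r}$ ($z{\left(r \right)} = \frac{30}{19 r} - 273 = -273 + \frac{30}{19 r}$)
$\left(X{\left(-871 - -789 \right)} + z{\left(-129 \right)}\right) + D = \left(2 \left(-871 - -789\right) \left(-1098 - 82\right) - \left(273 - \frac{30}{19 \left(-129\right)}\right)\right) + 2360089 = \left(2 \left(-871 + 789\right) \left(-1098 + \left(-871 + 789\right)\right) + \left(-273 + \frac{30}{19} \left(- \frac{1}{129}\right)\right)\right) + 2360089 = \left(2 \left(-82\right) \left(-1098 - 82\right) - \frac{223051}{817}\right) + 2360089 = \left(2 \left(-82\right) \left(-1180\right) - \frac{223051}{817}\right) + 2360089 = \left(193520 - \frac{223051}{817}\right) + 2360089 = \frac{157882789}{817} + 2360089 = \frac{2086075502}{817}$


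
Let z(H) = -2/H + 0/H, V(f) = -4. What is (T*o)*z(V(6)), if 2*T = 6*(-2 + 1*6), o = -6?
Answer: -36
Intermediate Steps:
z(H) = -2/H (z(H) = -2/H + 0 = -2/H)
T = 12 (T = (6*(-2 + 1*6))/2 = (6*(-2 + 6))/2 = (6*4)/2 = (½)*24 = 12)
(T*o)*z(V(6)) = (12*(-6))*(-2/(-4)) = -(-144)*(-1)/4 = -72*½ = -36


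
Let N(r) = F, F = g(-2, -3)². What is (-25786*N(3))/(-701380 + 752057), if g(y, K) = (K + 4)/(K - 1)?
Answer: -12893/405416 ≈ -0.031802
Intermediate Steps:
g(y, K) = (4 + K)/(-1 + K)
F = 1/16 (F = ((4 - 3)/(-1 - 3))² = (1/(-4))² = (-¼*1)² = (-¼)² = 1/16 ≈ 0.062500)
N(r) = 1/16
(-25786*N(3))/(-701380 + 752057) = (-25786*1/16)/(-701380 + 752057) = -12893/8/50677 = -12893/8*1/50677 = -12893/405416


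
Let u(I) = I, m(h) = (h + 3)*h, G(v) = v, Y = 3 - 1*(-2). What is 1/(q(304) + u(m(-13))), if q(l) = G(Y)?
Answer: 1/135 ≈ 0.0074074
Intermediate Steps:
Y = 5 (Y = 3 + 2 = 5)
m(h) = h*(3 + h) (m(h) = (3 + h)*h = h*(3 + h))
q(l) = 5
1/(q(304) + u(m(-13))) = 1/(5 - 13*(3 - 13)) = 1/(5 - 13*(-10)) = 1/(5 + 130) = 1/135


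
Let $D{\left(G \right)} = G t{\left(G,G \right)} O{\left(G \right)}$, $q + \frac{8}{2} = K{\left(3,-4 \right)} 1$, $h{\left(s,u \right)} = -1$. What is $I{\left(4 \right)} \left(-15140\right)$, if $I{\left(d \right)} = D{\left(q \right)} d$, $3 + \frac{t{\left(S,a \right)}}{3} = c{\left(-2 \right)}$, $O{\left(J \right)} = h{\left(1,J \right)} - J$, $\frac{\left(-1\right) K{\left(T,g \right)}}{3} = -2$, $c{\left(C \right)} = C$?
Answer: $-5450400$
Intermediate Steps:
$K{\left(T,g \right)} = 6$ ($K{\left(T,g \right)} = \left(-3\right) \left(-2\right) = 6$)
$q = 2$ ($q = -4 + 6 \cdot 1 = -4 + 6 = 2$)
$O{\left(J \right)} = -1 - J$
$t{\left(S,a \right)} = -15$ ($t{\left(S,a \right)} = -9 + 3 \left(-2\right) = -9 - 6 = -15$)
$D{\left(G \right)} = - 15 G \left(-1 - G\right)$ ($D{\left(G \right)} = G \left(-15\right) \left(-1 - G\right) = - 15 G \left(-1 - G\right)$)
$I{\left(d \right)} = 90 d$ ($I{\left(d \right)} = 15 \cdot 2 \left(1 + 2\right) d = 15 \cdot 2 \cdot 3 d = 90 d$)
$I{\left(4 \right)} \left(-15140\right) = 90 \cdot 4 \left(-15140\right) = 360 \left(-15140\right) = -5450400$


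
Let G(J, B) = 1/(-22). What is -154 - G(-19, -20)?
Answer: -3387/22 ≈ -153.95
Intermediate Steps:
G(J, B) = -1/22
-154 - G(-19, -20) = -154 - 1*(-1/22) = -154 + 1/22 = -3387/22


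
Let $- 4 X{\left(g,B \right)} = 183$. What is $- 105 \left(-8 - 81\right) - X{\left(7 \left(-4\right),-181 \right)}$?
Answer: $\frac{37563}{4} \approx 9390.8$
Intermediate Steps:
$X{\left(g,B \right)} = - \frac{183}{4}$ ($X{\left(g,B \right)} = \left(- \frac{1}{4}\right) 183 = - \frac{183}{4}$)
$- 105 \left(-8 - 81\right) - X{\left(7 \left(-4\right),-181 \right)} = - 105 \left(-8 - 81\right) - - \frac{183}{4} = \left(-105\right) \left(-89\right) + \frac{183}{4} = 9345 + \frac{183}{4} = \frac{37563}{4}$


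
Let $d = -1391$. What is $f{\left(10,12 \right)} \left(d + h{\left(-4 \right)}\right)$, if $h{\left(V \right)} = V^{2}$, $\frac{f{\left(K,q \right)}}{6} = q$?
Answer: $-99000$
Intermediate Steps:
$f{\left(K,q \right)} = 6 q$
$f{\left(10,12 \right)} \left(d + h{\left(-4 \right)}\right) = 6 \cdot 12 \left(-1391 + \left(-4\right)^{2}\right) = 72 \left(-1391 + 16\right) = 72 \left(-1375\right) = -99000$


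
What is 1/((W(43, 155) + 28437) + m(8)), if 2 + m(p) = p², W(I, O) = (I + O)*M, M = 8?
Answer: 1/30083 ≈ 3.3241e-5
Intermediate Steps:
W(I, O) = 8*I + 8*O (W(I, O) = (I + O)*8 = 8*I + 8*O)
m(p) = -2 + p²
1/((W(43, 155) + 28437) + m(8)) = 1/(((8*43 + 8*155) + 28437) + (-2 + 8²)) = 1/(((344 + 1240) + 28437) + (-2 + 64)) = 1/((1584 + 28437) + 62) = 1/(30021 + 62) = 1/30083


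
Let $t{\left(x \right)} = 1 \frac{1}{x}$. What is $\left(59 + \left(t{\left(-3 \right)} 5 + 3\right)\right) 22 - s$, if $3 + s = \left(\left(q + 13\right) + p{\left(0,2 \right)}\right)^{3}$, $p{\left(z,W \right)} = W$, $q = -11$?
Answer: $\frac{3799}{3} \approx 1266.3$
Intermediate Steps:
$t{\left(x \right)} = \frac{1}{x}$
$s = 61$ ($s = -3 + \left(\left(-11 + 13\right) + 2\right)^{3} = -3 + \left(2 + 2\right)^{3} = -3 + 4^{3} = -3 + 64 = 61$)
$\left(59 + \left(t{\left(-3 \right)} 5 + 3\right)\right) 22 - s = \left(59 + \left(\frac{1}{-3} \cdot 5 + 3\right)\right) 22 - 61 = \left(59 + \left(\left(- \frac{1}{3}\right) 5 + 3\right)\right) 22 - 61 = \left(59 + \left(- \frac{5}{3} + 3\right)\right) 22 - 61 = \left(59 + \frac{4}{3}\right) 22 - 61 = \frac{181}{3} \cdot 22 - 61 = \frac{3982}{3} - 61 = \frac{3799}{3}$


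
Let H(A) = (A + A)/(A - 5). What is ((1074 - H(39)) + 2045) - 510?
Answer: 44314/17 ≈ 2606.7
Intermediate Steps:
H(A) = 2*A/(-5 + A) (H(A) = (2*A)/(-5 + A) = 2*A/(-5 + A))
((1074 - H(39)) + 2045) - 510 = ((1074 - 2*39/(-5 + 39)) + 2045) - 510 = ((1074 - 2*39/34) + 2045) - 510 = ((1074 - 1*39/17) + 2045) - 510 = ((1074 - 39/17) + 2045) - 510 = (18219/17 + 2045) - 510 = 52984/17 - 510 = 44314/17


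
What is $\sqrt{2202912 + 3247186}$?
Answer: $\sqrt{5450098} \approx 2334.5$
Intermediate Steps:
$\sqrt{2202912 + 3247186} = \sqrt{5450098}$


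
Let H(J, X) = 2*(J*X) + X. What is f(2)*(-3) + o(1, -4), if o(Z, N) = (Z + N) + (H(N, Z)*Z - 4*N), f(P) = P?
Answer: 0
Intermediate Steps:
H(J, X) = X + 2*J*X (H(J, X) = 2*J*X + X = X + 2*J*X)
o(Z, N) = Z - 3*N + Z**2*(1 + 2*N) (o(Z, N) = (Z + N) + ((Z*(1 + 2*N))*Z - 4*N) = (N + Z) + (Z**2*(1 + 2*N) - 4*N) = (N + Z) + (-4*N + Z**2*(1 + 2*N)) = Z - 3*N + Z**2*(1 + 2*N))
f(2)*(-3) + o(1, -4) = 2*(-3) + (1 - 3*(-4) + 1**2*(1 + 2*(-4))) = -6 + (1 + 12 + 1*(1 - 8)) = -6 + (1 + 12 + 1*(-7)) = -6 + (1 + 12 - 7) = -6 + 6 = 0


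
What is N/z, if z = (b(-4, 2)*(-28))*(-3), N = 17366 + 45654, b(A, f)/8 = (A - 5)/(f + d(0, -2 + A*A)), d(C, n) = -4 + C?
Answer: 15755/756 ≈ 20.840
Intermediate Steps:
b(A, f) = 8*(-5 + A)/(-4 + f) (b(A, f) = 8*((A - 5)/(f + (-4 + 0))) = 8*((-5 + A)/(f - 4)) = 8*((-5 + A)/(-4 + f)) = 8*(-5 + A)/(-4 + f))
N = 63020
z = 3024 (z = ((8*(-5 - 4)/(-4 + 2))*(-28))*(-3) = ((8*(-9)/(-2))*(-28))*(-3) = ((8*(-½)*(-9))*(-28))*(-3) = (36*(-28))*(-3) = -1008*(-3) = 3024)
N/z = 63020/3024 = 63020*(1/3024) = 15755/756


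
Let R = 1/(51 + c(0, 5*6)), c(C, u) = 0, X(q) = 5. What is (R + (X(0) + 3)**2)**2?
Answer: 10660225/2601 ≈ 4098.5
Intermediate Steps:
R = 1/51 (R = 1/(51 + 0) = 1/51 ≈ 0.019608)
(R + (X(0) + 3)**2)**2 = (1/51 + (5 + 3)**2)**2 = (1/51 + 8**2)**2 = (1/51 + 64)**2 = (3265/51)**2 = 10660225/2601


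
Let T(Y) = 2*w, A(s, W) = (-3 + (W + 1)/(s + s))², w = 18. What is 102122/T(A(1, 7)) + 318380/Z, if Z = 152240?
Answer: 194481437/68508 ≈ 2838.8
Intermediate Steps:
A(s, W) = (-3 + (1 + W)/(2*s))² (A(s, W) = (-3 + (1 + W)/((2*s)))² = (-3 + (1 + W)*(1/(2*s)))² = (-3 + (1 + W)/(2*s))²)
T(Y) = 36 (T(Y) = 2*18 = 36)
102122/T(A(1, 7)) + 318380/Z = 102122/36 + 318380/152240 = 102122*(1/36) + 318380*(1/152240) = 51061/18 + 15919/7612 = 194481437/68508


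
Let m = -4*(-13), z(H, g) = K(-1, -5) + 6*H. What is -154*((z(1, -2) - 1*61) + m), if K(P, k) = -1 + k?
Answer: 1386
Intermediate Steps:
z(H, g) = -6 + 6*H (z(H, g) = (-1 - 5) + 6*H = -6 + 6*H)
m = 52
-154*((z(1, -2) - 1*61) + m) = -154*(((-6 + 6*1) - 1*61) + 52) = -154*(((-6 + 6) - 61) + 52) = -154*((0 - 61) + 52) = -154*(-61 + 52) = -154*(-9) = 1386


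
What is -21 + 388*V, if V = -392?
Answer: -152117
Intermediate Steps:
-21 + 388*V = -21 + 388*(-392) = -21 - 152096 = -152117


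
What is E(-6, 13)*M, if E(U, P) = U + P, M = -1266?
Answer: -8862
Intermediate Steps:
E(U, P) = P + U
E(-6, 13)*M = (13 - 6)*(-1266) = 7*(-1266) = -8862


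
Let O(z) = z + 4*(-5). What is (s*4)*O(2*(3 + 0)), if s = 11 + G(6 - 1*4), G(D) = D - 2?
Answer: -616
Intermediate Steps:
G(D) = -2 + D
O(z) = -20 + z (O(z) = z - 20 = -20 + z)
s = 11 (s = 11 + (-2 + (6 - 1*4)) = 11 + (-2 + (6 - 4)) = 11 + (-2 + 2) = 11 + 0 = 11)
(s*4)*O(2*(3 + 0)) = (11*4)*(-20 + 2*(3 + 0)) = 44*(-20 + 2*3) = 44*(-20 + 6) = 44*(-14) = -616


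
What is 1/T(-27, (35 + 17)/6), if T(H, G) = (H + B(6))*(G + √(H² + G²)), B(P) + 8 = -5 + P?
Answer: 13/37179 - √7237/74358 ≈ -0.00079441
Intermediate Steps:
B(P) = -13 + P (B(P) = -8 + (-5 + P) = -13 + P)
T(H, G) = (-7 + H)*(G + √(G² + H²)) (T(H, G) = (H + (-13 + 6))*(G + √(H² + G²)) = (H - 7)*(G + √(G² + H²)) = (-7 + H)*(G + √(G² + H²)))
1/T(-27, (35 + 17)/6) = 1/(-7*(35 + 17)/6 - 7*√(((35 + 17)/6)² + (-27)²) + ((35 + 17)/6)*(-27) - 27*√(((35 + 17)/6)² + (-27)²)) = 1/(-364/6 - 7*√((52*(⅙))² + 729) + (52*(⅙))*(-27) - 27*√((52*(⅙))² + 729)) = 1/(-7*26/3 - 7*√((26/3)² + 729) + (26/3)*(-27) - 27*√((26/3)² + 729)) = 1/(-182/3 - 7*√(676/9 + 729) - 234 - 27*√(676/9 + 729)) = 1/(-182/3 - 7*√7237/3 - 234 - 9*√7237) = 1/(-884/3 - 34*√7237/3)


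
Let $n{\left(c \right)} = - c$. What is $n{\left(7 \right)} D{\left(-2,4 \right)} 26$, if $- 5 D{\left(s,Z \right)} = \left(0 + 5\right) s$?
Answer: $-364$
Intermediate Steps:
$D{\left(s,Z \right)} = - s$ ($D{\left(s,Z \right)} = - \frac{\left(0 + 5\right) s}{5} = - \frac{5 s}{5} = - s$)
$n{\left(7 \right)} D{\left(-2,4 \right)} 26 = \left(-1\right) 7 \left(\left(-1\right) \left(-2\right)\right) 26 = \left(-7\right) 2 \cdot 26 = \left(-14\right) 26 = -364$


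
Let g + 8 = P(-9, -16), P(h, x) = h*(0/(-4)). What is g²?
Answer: 64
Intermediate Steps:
P(h, x) = 0 (P(h, x) = h*(0*(-¼)) = h*0 = 0)
g = -8 (g = -8 + 0 = -8)
g² = (-8)² = 64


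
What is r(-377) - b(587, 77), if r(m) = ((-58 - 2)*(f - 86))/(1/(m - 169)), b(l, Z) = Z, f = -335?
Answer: -13792037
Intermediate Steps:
r(m) = -4268940 + 25260*m (r(m) = ((-58 - 2)*(-335 - 86))/(1/(m - 169)) = (-60*(-421))/(1/(-169 + m)) = 25260*(-169 + m) = -4268940 + 25260*m)
r(-377) - b(587, 77) = (-4268940 + 25260*(-377)) - 1*77 = (-4268940 - 9523020) - 77 = -13791960 - 77 = -13792037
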